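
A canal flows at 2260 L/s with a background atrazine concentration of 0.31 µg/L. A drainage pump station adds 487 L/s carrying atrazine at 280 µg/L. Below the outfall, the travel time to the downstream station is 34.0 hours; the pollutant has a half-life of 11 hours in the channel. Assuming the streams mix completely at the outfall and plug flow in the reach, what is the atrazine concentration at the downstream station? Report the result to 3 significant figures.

5.86 µg/L

Mass balance: C = (2260·0.3100 + 487.0·280.0) / 2747 = 137100/2747 = 49.89 µg/L.
Half-life 11 h → k = ln 2 / 11 = 0.06301 h⁻¹ = 1.512 d⁻¹.
Decay over the reach: 49.89·exp(−kt) = 49.89·0.1174 = 5.856 µg/L.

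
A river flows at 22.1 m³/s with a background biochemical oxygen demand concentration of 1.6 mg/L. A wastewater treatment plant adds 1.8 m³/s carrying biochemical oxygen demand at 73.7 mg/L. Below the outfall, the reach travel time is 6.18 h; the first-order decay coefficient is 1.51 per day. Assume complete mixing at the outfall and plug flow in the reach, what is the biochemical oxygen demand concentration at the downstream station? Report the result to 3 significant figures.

Mixed concentration C = ΣQC/ΣQ = (22.10·1.600 + 1.800·73.70) / 23.90 = 168.0/23.90 = 7.030 mg/L.
After decay, C = 7.030 × e^(−kt) = 7.030 × 0.6779 = 4.765 mg/L.

4.77 mg/L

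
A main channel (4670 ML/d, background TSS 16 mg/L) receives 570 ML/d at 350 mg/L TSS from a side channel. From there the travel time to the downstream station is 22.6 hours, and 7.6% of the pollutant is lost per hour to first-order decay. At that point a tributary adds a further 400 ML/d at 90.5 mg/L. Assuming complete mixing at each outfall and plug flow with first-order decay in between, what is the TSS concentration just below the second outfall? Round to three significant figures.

Flow-weighted average: C = (4670·16.00 + 570.0·350.0) / 5240 = 274200/5240 = 52.33 mg/L; combined flow 5240 ML/d.
7.6%/h lost → k = −ln(1 − 0.076) = 0.07904 h⁻¹.
Decay over the reach: 52.33·exp(−kt) = 52.33·0.1676 = 8.769 mg/L.
At the second outfall, C = (5240·8.769 + 400.0·90.50) / (5240 + 400.0) = 14.57 mg/L.

14.6 mg/L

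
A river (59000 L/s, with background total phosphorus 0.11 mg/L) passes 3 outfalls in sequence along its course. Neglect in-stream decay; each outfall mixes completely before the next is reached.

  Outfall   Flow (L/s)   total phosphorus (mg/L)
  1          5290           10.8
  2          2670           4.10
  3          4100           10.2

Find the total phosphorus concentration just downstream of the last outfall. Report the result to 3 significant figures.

1.64 mg/L

Below outfall 1: Q → 64290 L/s, C = (59000·0.1100 + 5290·10.80)/64290 = 0.9896 mg/L.
Below outfall 2: Q → 66960 L/s, C = (64290·0.9896 + 2670·4.100)/66960 = 1.114 mg/L.
Below outfall 3: Q → 71060 L/s, C = (66960·1.114 + 4100·10.20)/71060 = 1.638 mg/L.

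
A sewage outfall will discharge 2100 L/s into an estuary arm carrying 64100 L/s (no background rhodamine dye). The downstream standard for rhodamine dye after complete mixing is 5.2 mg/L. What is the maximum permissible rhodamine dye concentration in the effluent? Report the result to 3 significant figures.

At the limit, (Qr·Cr + Qe·Cₑ)/(Qr + Qe) = 5.2:
Cₑ = (66200·5.2 − 64100·0) / 2100 = 163.9 mg/L.

164 mg/L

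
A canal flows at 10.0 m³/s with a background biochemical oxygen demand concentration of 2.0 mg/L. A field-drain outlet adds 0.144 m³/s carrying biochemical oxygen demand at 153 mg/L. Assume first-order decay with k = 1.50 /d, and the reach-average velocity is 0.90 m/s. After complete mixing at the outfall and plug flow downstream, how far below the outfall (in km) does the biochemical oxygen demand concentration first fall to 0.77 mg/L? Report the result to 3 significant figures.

After mixing, C = (10.00·2.000 + 0.1440·153.0) / 10.14 = 42.03/10.14 = 4.144 mg/L.
Set 4.144·exp(−k·t) = 0.77 → t = ln(4.144/0.77)/k = 96940 s = 26.93 h.
Distance = v·t = 0.90·96940 = 87240 m = 87.24 km.

87.2 km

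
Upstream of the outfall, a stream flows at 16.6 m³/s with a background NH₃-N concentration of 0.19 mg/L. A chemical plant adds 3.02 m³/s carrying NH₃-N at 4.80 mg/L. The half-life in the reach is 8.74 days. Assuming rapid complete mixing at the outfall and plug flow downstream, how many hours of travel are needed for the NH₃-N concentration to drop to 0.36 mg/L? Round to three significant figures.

After mixing, C = (16.60·0.1900 + 3.020·4.800) / 19.62 = 17.65/19.62 = 0.8996 mg/L.
Half-life 8.74 d → k = ln 2 / 8.74 = 0.07931 d⁻¹.
0.8996·exp(−k·t) = 0.36 → t = ln(0.8996/0.36)/k = 997700 s = 277.2 h.

277 h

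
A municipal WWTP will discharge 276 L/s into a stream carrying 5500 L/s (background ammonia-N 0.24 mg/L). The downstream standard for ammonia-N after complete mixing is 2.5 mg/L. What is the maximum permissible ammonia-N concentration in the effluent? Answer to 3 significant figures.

At the limit, (Qr·Cr + Qe·Cₑ)/(Qr + Qe) = 2.5:
Cₑ = (5776·2.5 − 5500·0.2400) / 276.0 = 47.54 mg/L.

47.5 mg/L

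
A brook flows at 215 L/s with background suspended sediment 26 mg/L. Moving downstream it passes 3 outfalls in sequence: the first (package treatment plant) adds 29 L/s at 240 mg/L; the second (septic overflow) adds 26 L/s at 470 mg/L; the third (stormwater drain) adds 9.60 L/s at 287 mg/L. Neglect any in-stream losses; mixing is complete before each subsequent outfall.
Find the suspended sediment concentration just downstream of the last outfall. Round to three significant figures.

Below outfall 1: Q → 244.0 L/s, C = (215.0·26.00 + 29.00·240.0)/244.0 = 51.43 mg/L.
Below outfall 2: Q → 270.0 L/s, C = (244.0·51.43 + 26.00·470.0)/270.0 = 91.74 mg/L.
Below outfall 3: Q → 279.6 L/s, C = (270.0·91.74 + 9.600·287.0)/279.6 = 98.44 mg/L.

98.4 mg/L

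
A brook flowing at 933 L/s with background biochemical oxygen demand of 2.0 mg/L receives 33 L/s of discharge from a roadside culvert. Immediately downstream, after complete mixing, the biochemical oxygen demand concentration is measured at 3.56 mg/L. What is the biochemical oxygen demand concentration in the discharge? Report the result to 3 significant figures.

Mass balance: 933.0·2.000 + 33.00·Cₑ = 966.0·3.560
→ Cₑ = (966.0·3.560 − 933.0·2.000) / 33.00 = 47.67 mg/L.

47.7 mg/L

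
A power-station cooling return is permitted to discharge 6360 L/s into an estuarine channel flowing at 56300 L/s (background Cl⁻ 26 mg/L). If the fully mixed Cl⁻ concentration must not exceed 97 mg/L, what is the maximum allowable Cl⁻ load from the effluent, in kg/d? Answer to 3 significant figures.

Mass balance at the limit: 56300·26.00 + 6360·Cₑ = 62660·97 → Cₑ = 725.5 mg/L.
6360 L/s = 6.360 m³/s. Load = 6.360 m³/s × 725.5 g/m³ × 86 400 s/d = 398700 kg/d.

399000 kg/d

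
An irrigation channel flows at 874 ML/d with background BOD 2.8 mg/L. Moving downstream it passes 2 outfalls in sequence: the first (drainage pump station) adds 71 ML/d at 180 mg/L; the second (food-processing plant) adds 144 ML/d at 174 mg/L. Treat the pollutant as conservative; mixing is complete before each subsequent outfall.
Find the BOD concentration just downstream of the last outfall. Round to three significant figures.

Outfall 1: combined Q = 945.0 ML/d; C = (874.0·2.800 + 71.00·180.0)/945.0 = 16.11 mg/L.
Outfall 2: combined Q = 1089 ML/d; C = (945.0·16.11 + 144.0·174.0)/1089 = 36.99 mg/L.

37.0 mg/L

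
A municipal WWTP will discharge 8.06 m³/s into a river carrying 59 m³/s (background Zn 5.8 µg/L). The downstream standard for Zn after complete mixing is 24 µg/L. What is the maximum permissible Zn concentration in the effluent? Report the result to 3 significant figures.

At the limit, (Qr·Cr + Qe·Cₑ)/(Qr + Qe) = 24:
Cₑ = (67.06·24 − 59.00·5.800) / 8.060 = 157.2 µg/L.

157 µg/L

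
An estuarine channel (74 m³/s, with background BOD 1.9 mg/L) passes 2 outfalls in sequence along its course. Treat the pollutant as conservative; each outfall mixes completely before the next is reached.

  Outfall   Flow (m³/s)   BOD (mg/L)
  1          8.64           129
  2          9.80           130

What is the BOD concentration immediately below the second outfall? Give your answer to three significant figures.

Below outfall 1: Q → 82.64 m³/s, C = (74.00·1.900 + 8.640·129.0)/82.64 = 15.19 mg/L.
Below outfall 2: Q → 92.44 m³/s, C = (82.64·15.19 + 9.800·130.0)/92.44 = 27.36 mg/L.

27.4 mg/L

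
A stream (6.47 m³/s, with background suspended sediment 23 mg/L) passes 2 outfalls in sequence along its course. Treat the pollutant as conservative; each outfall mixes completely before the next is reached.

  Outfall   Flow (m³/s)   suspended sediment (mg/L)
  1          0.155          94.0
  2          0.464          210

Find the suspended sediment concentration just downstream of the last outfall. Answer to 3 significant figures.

After outfall 1: Q = 6.470 + 0.1550 = 6.625 m³/s; C = (6.470·23.00 + 0.1550·94.00)/6.625 = 24.66 mg/L.
After outfall 2: Q = 6.625 + 0.4640 = 7.089 m³/s; C = (6.625·24.66 + 0.4640·210.0)/7.089 = 36.79 mg/L.

36.8 mg/L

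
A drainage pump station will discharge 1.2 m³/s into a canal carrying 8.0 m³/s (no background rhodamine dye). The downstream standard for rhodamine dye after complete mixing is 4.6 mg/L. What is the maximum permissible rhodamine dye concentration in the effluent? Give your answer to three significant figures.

35.3 mg/L

At the limit, (Qr·Cr + Qe·Cₑ)/(Qr + Qe) = 4.6:
Cₑ = (9.200·4.6 − 8.000·0) / 1.200 = 35.27 mg/L.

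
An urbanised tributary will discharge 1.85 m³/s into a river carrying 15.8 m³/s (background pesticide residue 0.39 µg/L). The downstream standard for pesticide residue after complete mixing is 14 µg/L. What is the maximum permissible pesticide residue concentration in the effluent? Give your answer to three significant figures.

130 µg/L

At the limit, (Qr·Cr + Qe·Cₑ)/(Qr + Qe) = 14:
Cₑ = (17.65·14 − 15.80·0.3900) / 1.850 = 130.2 µg/L.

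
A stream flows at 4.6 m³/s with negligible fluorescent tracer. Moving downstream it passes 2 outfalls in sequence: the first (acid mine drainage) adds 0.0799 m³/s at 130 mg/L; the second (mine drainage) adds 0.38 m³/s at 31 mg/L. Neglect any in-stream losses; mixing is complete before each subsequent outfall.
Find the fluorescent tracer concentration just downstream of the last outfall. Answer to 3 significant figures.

4.38 mg/L

Outfall 1: combined Q = 4.680 m³/s; C = (4.600·0 + 0.07990·130.0)/4.680 = 2.219 mg/L.
Outfall 2: combined Q = 5.060 m³/s; C = (4.680·2.219 + 0.3800·31.00)/5.060 = 4.381 mg/L.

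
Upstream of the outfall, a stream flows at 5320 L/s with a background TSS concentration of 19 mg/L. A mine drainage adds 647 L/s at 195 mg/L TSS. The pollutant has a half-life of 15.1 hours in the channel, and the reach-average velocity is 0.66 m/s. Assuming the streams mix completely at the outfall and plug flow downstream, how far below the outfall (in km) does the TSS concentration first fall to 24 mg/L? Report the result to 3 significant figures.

After mixing, C = (5320·19.00 + 647.0·195.0) / 5967 = 227200/5967 = 38.08 mg/L.
Half-life 15.1 h → k = ln 2 / 15.1 = 0.04590 h⁻¹ = 1.102 d⁻¹.
Set 38.08·exp(−k·t) = 24 → t = ln(38.08/24)/k = 36210 s = 10.06 h.
Distance = v·t = 0.66·36210 = 23900 m = 23.90 km.

23.9 km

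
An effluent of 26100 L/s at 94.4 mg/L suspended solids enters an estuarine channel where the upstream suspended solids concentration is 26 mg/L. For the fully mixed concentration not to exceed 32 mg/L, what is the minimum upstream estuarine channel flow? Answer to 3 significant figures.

271000 L/s

Set C_mix = 32: (Q·26.00 + 26100·94.40) / (Q + 26100) = 32
→ Q = 26100·(94.40 − 32)/(32 − 26.00) = 271400 L/s.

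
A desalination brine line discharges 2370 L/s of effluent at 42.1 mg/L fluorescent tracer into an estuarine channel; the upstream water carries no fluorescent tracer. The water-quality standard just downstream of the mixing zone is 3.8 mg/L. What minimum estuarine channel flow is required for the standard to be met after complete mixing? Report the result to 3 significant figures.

23900 L/s

Set C_mix = 3.8: (Q·0 + 2370·42.10) / (Q + 2370) = 3.8
→ Q = 2370·(42.10 − 3.8)/(3.8 − 0) = 23890 L/s.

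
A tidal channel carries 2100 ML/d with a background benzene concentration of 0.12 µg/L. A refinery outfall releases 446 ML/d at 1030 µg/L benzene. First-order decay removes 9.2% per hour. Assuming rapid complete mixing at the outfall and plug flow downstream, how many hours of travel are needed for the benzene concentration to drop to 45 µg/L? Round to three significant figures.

Conservation of mass: C = (2100·0.1200 + 446.0·1030) / 2546 = 459600/2546 = 180.5 µg/L.
9.2%/h lost → k = −ln(1 − 0.092) = 0.09651 h⁻¹.
180.5·exp(−k·t) = 45 → t = ln(180.5/45)/k = 51820 s = 14.39 h.

14.4 h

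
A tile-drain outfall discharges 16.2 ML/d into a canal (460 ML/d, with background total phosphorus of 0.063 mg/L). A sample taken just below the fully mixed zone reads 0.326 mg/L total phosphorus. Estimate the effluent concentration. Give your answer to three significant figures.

Mass balance: 460.0·0.06300 + 16.20·Cₑ = 476.2·0.3260
→ Cₑ = (476.2·0.3260 − 460.0·0.06300) / 16.20 = 7.794 mg/L.

7.79 mg/L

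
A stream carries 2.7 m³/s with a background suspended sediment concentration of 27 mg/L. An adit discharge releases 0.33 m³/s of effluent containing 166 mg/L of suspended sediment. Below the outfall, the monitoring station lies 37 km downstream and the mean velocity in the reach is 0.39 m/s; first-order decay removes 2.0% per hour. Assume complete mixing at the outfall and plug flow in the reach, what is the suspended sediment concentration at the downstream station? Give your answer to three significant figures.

24.7 mg/L

After mixing, C = (2.700·27.00 + 0.3300·166.0) / 3.030 = 127.7/3.030 = 42.14 mg/L.
Travel time t = 37·1000 / 0.39 = 94870 s = 26.35 h.
2.0%/h lost → k = −ln(1 − 0.02) = 0.02020 h⁻¹.
Applying C = C₀e^(−kt): 42.14 × 0.5872 = 24.74 mg/L.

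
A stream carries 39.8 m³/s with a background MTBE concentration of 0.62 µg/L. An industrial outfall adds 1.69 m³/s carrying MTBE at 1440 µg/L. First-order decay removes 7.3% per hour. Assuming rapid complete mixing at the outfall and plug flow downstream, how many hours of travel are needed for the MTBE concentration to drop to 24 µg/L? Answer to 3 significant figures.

11.9 h

After mixing, C = (39.80·0.6200 + 1.690·1440) / 41.49 = 2458/41.49 = 59.25 µg/L.
7.3%/h lost → k = −ln(1 − 0.073) = 0.07580 h⁻¹.
59.25·exp(−k·t) = 24 → t = ln(59.25/24)/k = 42920 s = 11.92 h.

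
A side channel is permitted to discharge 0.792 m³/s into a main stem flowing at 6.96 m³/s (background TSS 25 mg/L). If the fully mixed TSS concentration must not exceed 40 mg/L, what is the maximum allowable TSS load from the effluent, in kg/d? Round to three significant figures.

Mass balance at the limit: 6.960·25.00 + 0.7920·Cₑ = 7.752·40 → Cₑ = 171.8 mg/L.
Load = 0.7920 m³/s × 171.8 g/m³ × 86 400 s/d = 11760 kg/d.

11800 kg/d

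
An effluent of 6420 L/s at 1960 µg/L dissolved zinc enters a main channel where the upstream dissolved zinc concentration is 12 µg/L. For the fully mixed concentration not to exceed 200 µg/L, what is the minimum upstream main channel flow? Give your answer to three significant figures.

Set C_mix = 200: (Q·12.00 + 6420·1960) / (Q + 6420) = 200
→ Q = 6420·(1960 − 200)/(200 − 12.00) = 60100 L/s.

60100 L/s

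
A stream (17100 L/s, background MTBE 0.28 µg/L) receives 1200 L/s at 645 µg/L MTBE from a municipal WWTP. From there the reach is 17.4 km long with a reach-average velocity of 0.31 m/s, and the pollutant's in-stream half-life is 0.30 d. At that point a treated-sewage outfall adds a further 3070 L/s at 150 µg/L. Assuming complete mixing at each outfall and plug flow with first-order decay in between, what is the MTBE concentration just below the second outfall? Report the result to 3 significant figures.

Conservation of mass: C = (17100·0.2800 + 1200·645.0) / 18300 = 778800/18300 = 42.56 µg/L; combined flow 18300 L/s.
Travel time t = 17.4·1000 / 0.31 = 56130 s = 15.59 h.
Half-life 0.30 d → k = ln 2 / 0.30 = 2.310 d⁻¹.
After decay, C = 42.56 × e^(−kt) = 42.56 × 0.2229 = 9.486 µg/L.
Second outfall: C = (18300·9.486 + 3070·150.0)/21370 = 29.67 µg/L.

29.7 µg/L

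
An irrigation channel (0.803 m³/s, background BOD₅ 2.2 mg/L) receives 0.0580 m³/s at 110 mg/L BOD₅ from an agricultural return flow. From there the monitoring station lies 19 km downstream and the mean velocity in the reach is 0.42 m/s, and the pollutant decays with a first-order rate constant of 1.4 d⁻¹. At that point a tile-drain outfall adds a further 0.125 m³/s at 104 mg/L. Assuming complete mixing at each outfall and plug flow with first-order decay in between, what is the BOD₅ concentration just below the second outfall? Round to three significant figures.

Mixed concentration C = ΣQC/ΣQ = (0.8030·2.200 + 0.05800·110.0) / 0.8610 = 8.147/0.8610 = 9.462 mg/L; combined flow 0.8610 m³/s.
Travel time t = 19·1000 / 0.42 = 45240 s = 12.57 h.
After decay, C = 9.462 × e^(−kt) = 9.462 × 0.4805 = 4.546 mg/L.
Second outfall: C = (0.8610·4.546 + 0.1250·104.0)/0.9860 = 17.15 mg/L.

17.2 mg/L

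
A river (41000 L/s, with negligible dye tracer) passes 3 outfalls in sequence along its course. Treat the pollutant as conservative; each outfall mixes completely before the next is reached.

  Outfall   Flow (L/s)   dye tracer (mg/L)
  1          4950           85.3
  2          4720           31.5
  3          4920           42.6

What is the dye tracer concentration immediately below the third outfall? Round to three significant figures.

14.0 mg/L

Outfall 1: combined Q = 45950 L/s; C = (41000·0 + 4950·85.30)/45950 = 9.189 mg/L.
Outfall 2: combined Q = 50670 L/s; C = (45950·9.189 + 4720·31.50)/50670 = 11.27 mg/L.
Outfall 3: combined Q = 55590 L/s; C = (50670·11.27 + 4920·42.60)/55590 = 14.04 mg/L.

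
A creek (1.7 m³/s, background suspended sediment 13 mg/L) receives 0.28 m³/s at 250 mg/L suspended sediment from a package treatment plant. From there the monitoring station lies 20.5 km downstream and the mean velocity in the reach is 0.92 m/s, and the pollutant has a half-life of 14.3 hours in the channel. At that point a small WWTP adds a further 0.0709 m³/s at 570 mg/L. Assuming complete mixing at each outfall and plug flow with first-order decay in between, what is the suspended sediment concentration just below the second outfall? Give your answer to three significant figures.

Flow-weighted average: C = (1.700·13.00 + 0.2800·250.0) / 1.980 = 92.10/1.980 = 46.52 mg/L; combined flow 1.980 m³/s.
Travel time t = 20.5·1000 / 0.92 = 22280 s = 6.190 h.
Half-life 14.3 h → k = ln 2 / 14.3 = 0.04847 h⁻¹ = 1.163 d⁻¹.
Applying C = C₀e^(−kt): 46.52 × 0.7408 = 34.46 mg/L.
At the second outfall, C = (1.980·34.46 + 0.07090·570.0) / (1.980 + 0.07090) = 52.97 mg/L.

53.0 mg/L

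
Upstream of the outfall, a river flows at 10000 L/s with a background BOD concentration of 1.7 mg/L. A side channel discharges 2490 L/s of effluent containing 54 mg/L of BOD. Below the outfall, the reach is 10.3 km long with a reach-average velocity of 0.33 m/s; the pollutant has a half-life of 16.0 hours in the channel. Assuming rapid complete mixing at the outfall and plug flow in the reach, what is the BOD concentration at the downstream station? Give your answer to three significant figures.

Conservation of mass: C = (10000·1.700 + 2490·54.00) / 12490 = 151500/12490 = 12.13 mg/L.
Travel time t = 10.3·1000 / 0.33 = 31210 s = 8.670 h.
Half-life 16.0 h → k = ln 2 / 16.0 = 0.04332 h⁻¹ = 1.040 d⁻¹.
After decay, C = 12.13 × e^(−kt) = 12.13 × 0.6869 = 8.329 mg/L.

8.33 mg/L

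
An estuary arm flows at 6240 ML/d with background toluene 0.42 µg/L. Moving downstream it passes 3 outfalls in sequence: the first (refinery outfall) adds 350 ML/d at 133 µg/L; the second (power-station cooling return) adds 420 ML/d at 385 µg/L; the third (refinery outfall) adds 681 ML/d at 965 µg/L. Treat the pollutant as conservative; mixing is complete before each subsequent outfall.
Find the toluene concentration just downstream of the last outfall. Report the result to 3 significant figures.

Outfall 1: combined Q = 6590 ML/d; C = (6240·0.4200 + 350.0·133.0)/6590 = 7.461 µg/L.
Outfall 2: combined Q = 7010 ML/d; C = (6590·7.461 + 420.0·385.0)/7010 = 30.08 µg/L.
Outfall 3: combined Q = 7691 ML/d; C = (7010·30.08 + 681.0·965.0)/7691 = 112.9 µg/L.

113 µg/L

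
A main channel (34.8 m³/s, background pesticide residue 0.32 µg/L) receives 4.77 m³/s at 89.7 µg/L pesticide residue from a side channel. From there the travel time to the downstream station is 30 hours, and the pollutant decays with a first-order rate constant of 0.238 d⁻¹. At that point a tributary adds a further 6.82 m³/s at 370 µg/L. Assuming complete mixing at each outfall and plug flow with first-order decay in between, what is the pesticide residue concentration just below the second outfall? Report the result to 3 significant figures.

Mixed concentration C = ΣQC/ΣQ = (34.80·0.3200 + 4.770·89.70) / 39.57 = 439.0/39.57 = 11.09 µg/L; combined flow 39.57 m³/s.
First-order decay: C = 11.09·exp(−k·t) = 11.09·0.7427 = 8.239 µg/L.
Second outfall: C = (39.57·8.239 + 6.820·370.0)/46.39 = 61.42 µg/L.

61.4 µg/L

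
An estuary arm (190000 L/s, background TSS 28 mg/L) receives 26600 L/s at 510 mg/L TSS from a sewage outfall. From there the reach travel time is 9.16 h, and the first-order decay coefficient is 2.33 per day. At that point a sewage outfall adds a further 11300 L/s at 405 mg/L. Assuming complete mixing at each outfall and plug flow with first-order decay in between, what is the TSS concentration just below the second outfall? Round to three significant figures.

54.1 mg/L

Mass balance: C = (190000·28.00 + 26600·510.0) / 216600 = 18890000/216600 = 87.19 mg/L; combined flow 216600 L/s.
Decay over the reach: 87.19·exp(−kt) = 87.19·0.4110 = 35.83 mg/L.
Second outfall: C = (216600·35.83 + 11300·405.0)/227900 = 54.14 mg/L.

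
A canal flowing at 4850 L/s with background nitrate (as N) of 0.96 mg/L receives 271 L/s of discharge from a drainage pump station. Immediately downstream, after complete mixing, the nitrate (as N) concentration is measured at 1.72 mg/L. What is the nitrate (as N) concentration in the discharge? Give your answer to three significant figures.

Mass balance: 4850·0.9600 + 271.0·Cₑ = 5121·1.720
→ Cₑ = (5121·1.720 − 4850·0.9600) / 271.0 = 15.32 mg/L.

15.3 mg/L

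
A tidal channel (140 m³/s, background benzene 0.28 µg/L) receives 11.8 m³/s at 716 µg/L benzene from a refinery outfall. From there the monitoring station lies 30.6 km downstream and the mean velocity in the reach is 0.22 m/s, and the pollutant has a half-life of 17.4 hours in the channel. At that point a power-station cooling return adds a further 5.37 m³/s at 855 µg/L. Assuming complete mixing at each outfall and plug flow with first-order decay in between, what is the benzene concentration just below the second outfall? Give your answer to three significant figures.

After mixing, C = (140.0·0.2800 + 11.80·716.0) / 151.8 = 8488/151.8 = 55.92 µg/L; combined flow 151.8 m³/s.
Travel time t = 30.6·1000 / 0.22 = 139100 s = 38.64 h.
Half-life 17.4 h → k = ln 2 / 17.4 = 0.03984 h⁻¹ = 0.9561 d⁻¹.
Applying C = C₀e^(−kt): 55.92 × 0.2146 = 12.00 µg/L.
At the second outfall, C = (151.8·12.00 + 5.370·855.0) / (151.8 + 5.370) = 40.80 µg/L.

40.8 µg/L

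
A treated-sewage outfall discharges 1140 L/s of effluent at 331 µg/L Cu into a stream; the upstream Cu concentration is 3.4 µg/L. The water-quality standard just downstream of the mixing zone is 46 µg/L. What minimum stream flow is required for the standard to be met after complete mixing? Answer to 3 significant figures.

7630 L/s

Set C_mix = 46: (Q·3.400 + 1140·331.0) / (Q + 1140) = 46
→ Q = 1140·(331.0 − 46)/(46 − 3.400) = 7627 L/s.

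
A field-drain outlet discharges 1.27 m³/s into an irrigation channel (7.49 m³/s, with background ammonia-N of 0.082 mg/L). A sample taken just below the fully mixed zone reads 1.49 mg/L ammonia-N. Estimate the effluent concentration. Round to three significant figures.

9.79 mg/L

Mass balance: 7.490·0.08200 + 1.270·Cₑ = 8.760·1.490
→ Cₑ = (8.760·1.490 − 7.490·0.08200) / 1.270 = 9.794 mg/L.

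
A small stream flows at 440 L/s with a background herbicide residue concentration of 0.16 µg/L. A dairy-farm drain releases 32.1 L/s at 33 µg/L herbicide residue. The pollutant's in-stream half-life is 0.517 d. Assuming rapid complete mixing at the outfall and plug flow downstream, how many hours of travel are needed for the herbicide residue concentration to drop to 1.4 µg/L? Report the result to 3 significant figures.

Mass balance: C = (440.0·0.1600 + 32.10·33.00) / 472.1 = 1130/472.1 = 2.393 µg/L.
Half-life 0.517 d → k = ln 2 / 0.517 = 1.341 d⁻¹.
2.393·exp(−k·t) = 1.4 → t = ln(2.393/1.4)/k = 34540 s = 9.596 h.

9.60 h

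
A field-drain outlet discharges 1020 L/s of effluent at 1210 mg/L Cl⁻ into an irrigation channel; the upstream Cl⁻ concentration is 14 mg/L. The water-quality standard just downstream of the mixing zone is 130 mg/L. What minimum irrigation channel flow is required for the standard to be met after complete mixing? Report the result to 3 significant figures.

Set C_mix = 130: (Q·14.00 + 1020·1210) / (Q + 1020) = 130
→ Q = 1020·(1210 − 130)/(130 − 14.00) = 9497 L/s.

9500 L/s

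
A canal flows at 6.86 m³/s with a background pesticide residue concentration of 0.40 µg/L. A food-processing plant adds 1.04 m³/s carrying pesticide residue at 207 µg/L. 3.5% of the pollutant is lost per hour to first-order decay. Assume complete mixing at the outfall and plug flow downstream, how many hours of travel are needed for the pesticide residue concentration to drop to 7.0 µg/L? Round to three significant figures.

38.5 h

After mixing, C = (6.860·0.4000 + 1.040·207.0) / 7.900 = 218.0/7.900 = 27.60 µg/L.
3.5%/h lost → k = −ln(1 − 0.035) = 0.03563 h⁻¹.
27.60·exp(−k·t) = 7.0 → t = ln(27.60/7.0)/k = 138600 s = 38.51 h.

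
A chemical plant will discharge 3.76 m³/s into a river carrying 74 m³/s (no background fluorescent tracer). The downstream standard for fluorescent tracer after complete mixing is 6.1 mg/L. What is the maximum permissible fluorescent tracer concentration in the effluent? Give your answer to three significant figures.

At the limit, (Qr·Cr + Qe·Cₑ)/(Qr + Qe) = 6.1:
Cₑ = (77.76·6.1 − 74.00·0) / 3.760 = 126.2 mg/L.

126 mg/L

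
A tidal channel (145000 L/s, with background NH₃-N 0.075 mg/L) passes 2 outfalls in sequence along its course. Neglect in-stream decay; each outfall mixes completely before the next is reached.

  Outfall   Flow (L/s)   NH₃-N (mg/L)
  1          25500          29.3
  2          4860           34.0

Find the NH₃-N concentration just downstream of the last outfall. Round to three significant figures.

After outfall 1: Q = 145000 + 25500 = 170500 L/s; C = (145000·0.07500 + 25500·29.30)/170500 = 4.446 mg/L.
After outfall 2: Q = 170500 + 4860 = 175400 L/s; C = (170500·4.446 + 4860·34.00)/175400 = 5.265 mg/L.

5.26 mg/L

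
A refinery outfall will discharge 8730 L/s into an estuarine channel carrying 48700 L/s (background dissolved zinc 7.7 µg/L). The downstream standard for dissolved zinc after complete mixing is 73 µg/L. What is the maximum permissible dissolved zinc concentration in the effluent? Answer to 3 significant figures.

At the limit, (Qr·Cr + Qe·Cₑ)/(Qr + Qe) = 73:
Cₑ = (57430·73 − 48700·7.700) / 8730 = 437.3 µg/L.

437 µg/L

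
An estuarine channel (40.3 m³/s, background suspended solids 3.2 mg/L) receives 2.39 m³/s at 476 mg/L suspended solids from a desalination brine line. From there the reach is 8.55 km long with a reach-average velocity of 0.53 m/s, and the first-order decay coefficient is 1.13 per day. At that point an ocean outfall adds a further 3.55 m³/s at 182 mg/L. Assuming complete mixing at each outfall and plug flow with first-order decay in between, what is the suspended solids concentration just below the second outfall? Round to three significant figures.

36.2 mg/L

Mass balance: C = (40.30·3.200 + 2.390·476.0) / 42.69 = 1267/42.69 = 29.67 mg/L; combined flow 42.69 m³/s.
Travel time t = 8.55·1000 / 0.53 = 16130 s = 4.481 h.
Applying C = C₀e^(−kt): 29.67 × 0.8098 = 24.03 mg/L.
Second outfall: C = (42.69·24.03 + 3.550·182.0)/46.24 = 36.15 mg/L.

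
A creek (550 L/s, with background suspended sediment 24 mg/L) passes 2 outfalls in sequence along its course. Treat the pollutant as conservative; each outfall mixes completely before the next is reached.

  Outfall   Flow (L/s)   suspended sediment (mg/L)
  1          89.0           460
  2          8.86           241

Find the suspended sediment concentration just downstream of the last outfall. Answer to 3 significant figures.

86.9 mg/L

After outfall 1: Q = 550.0 + 89.00 = 639.0 L/s; C = (550.0·24.00 + 89.00·460.0)/639.0 = 84.73 mg/L.
After outfall 2: Q = 639.0 + 8.860 = 647.9 L/s; C = (639.0·84.73 + 8.860·241.0)/647.9 = 86.86 mg/L.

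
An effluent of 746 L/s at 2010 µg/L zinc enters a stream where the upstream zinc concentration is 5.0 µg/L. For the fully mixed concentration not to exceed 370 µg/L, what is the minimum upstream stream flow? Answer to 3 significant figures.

3350 L/s

Set C_mix = 370: (Q·5.000 + 746.0·2010) / (Q + 746.0) = 370
→ Q = 746.0·(2010 − 370)/(370 − 5.000) = 3352 L/s.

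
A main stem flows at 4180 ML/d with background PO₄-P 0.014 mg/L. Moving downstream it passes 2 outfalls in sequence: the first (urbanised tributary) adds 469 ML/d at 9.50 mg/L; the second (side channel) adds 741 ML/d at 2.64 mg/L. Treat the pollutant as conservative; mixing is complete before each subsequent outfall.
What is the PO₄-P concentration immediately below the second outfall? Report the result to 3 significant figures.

1.20 mg/L

Outfall 1: combined Q = 4649 ML/d; C = (4180·0.01400 + 469.0·9.500)/4649 = 0.9710 mg/L.
Outfall 2: combined Q = 5390 ML/d; C = (4649·0.9710 + 741.0·2.640)/5390 = 1.200 mg/L.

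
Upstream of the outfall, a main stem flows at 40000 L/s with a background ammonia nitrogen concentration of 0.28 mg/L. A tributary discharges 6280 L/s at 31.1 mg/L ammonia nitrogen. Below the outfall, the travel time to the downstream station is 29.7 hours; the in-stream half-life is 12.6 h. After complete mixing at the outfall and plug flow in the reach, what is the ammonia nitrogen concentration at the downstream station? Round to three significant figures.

0.871 mg/L

Mixed concentration C = ΣQC/ΣQ = (40000·0.2800 + 6280·31.10) / 46280 = 206500/46280 = 4.462 mg/L.
Half-life 12.6 h → k = ln 2 / 12.6 = 0.05501 h⁻¹ = 1.320 d⁻¹.
After decay, C = 4.462 × e^(−kt) = 4.462 × 0.1952 = 0.8709 mg/L.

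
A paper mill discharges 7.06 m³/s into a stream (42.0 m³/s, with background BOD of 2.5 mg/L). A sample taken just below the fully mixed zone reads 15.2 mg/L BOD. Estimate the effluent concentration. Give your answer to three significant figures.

90.8 mg/L

Mass balance: 42.00·2.500 + 7.060·Cₑ = 49.06·15.20
→ Cₑ = (49.06·15.20 − 42.00·2.500) / 7.060 = 90.75 mg/L.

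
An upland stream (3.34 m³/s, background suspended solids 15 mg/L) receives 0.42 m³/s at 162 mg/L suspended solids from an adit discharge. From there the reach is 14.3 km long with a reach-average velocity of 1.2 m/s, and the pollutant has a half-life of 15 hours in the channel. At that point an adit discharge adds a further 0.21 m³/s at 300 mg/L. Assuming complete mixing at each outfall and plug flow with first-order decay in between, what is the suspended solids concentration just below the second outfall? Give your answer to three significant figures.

After mixing, C = (3.340·15.00 + 0.4200·162.0) / 3.760 = 118.1/3.760 = 31.42 mg/L; combined flow 3.760 m³/s.
Travel time t = 14.3·1000 / 1.2 = 11920 s = 3.310 h.
Half-life 15 h → k = ln 2 / 15 = 0.04621 h⁻¹ = 1.109 d⁻¹.
Applying C = C₀e^(−kt): 31.42 × 0.8582 = 26.96 mg/L.
At the second outfall, C = (3.760·26.96 + 0.2100·300.0) / (3.760 + 0.2100) = 41.41 mg/L.

41.4 mg/L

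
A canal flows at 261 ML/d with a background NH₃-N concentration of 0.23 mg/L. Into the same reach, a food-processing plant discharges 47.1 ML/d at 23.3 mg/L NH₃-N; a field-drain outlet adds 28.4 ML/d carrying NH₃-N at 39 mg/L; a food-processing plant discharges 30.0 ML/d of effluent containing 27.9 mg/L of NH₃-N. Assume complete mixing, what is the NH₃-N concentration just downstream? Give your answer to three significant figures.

8.46 mg/L

Mass balance: C = (261.0·0.2300 + 47.10·23.30 + 28.40·39.00 + 30.00·27.90) / 366.5 = 3102/366.5 = 8.464 mg/L.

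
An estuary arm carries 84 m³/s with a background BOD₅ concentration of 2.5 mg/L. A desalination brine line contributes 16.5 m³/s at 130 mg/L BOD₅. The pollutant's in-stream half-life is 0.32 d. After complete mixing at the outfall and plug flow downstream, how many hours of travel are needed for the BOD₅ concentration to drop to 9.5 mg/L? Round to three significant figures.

Flow-weighted average: C = (84.00·2.500 + 16.50·130.0) / 100.5 = 2355/100.5 = 23.43 mg/L.
Half-life 0.32 d → k = ln 2 / 0.32 = 2.166 d⁻¹.
23.43·exp(−k·t) = 9.5 → t = ln(23.43/9.5)/k = 36010 s = 10.00 h.

10.0 h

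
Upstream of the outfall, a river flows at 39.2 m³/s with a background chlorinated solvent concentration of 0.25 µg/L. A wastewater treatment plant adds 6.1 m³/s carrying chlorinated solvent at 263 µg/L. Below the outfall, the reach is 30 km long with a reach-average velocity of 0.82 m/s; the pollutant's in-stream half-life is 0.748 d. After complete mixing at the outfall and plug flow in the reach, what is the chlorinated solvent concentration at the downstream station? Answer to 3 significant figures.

24.1 µg/L

Flow-weighted average: C = (39.20·0.2500 + 6.100·263.0) / 45.30 = 1614/45.30 = 35.63 µg/L.
Travel time t = 30·1000 / 0.82 = 36590 s = 10.16 h.
Half-life 0.748 d → k = ln 2 / 0.748 = 0.9267 d⁻¹.
Decay over the reach: 35.63·exp(−kt) = 35.63·0.6754 = 24.07 µg/L.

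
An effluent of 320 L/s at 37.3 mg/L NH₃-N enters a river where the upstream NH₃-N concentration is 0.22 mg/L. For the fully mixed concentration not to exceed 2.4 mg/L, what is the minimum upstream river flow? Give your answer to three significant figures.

5120 L/s

Set C_mix = 2.4: (Q·0.2200 + 320.0·37.30) / (Q + 320.0) = 2.4
→ Q = 320.0·(37.30 − 2.4)/(2.4 − 0.2200) = 5123 L/s.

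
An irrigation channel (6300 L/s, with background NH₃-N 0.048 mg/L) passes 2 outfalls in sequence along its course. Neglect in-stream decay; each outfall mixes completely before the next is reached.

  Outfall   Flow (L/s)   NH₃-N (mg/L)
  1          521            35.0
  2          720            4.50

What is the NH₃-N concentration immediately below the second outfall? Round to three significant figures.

After outfall 1: Q = 6300 + 521.0 = 6821 L/s; C = (6300·0.04800 + 521.0·35.00)/6821 = 2.718 mg/L.
After outfall 2: Q = 6821 + 720.0 = 7541 L/s; C = (6821·2.718 + 720.0·4.500)/7541 = 2.888 mg/L.

2.89 mg/L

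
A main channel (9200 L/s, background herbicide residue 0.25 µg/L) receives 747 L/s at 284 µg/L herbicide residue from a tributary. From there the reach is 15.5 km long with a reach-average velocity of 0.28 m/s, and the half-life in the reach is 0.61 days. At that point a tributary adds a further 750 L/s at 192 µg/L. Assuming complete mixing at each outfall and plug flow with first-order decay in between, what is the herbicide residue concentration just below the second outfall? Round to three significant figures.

Mixed concentration C = ΣQC/ΣQ = (9200·0.2500 + 747.0·284.0) / 9947 = 214400/9947 = 21.56 µg/L; combined flow 9947 L/s.
Travel time t = 15.5·1000 / 0.28 = 55360 s = 15.38 h.
Half-life 0.61 d → k = ln 2 / 0.61 = 1.136 d⁻¹.
Decay over the reach: 21.56·exp(−kt) = 21.56·0.4829 = 10.41 µg/L.
At the second outfall, C = (9947·10.41 + 750.0·192.0) / (9947 + 750.0) = 23.14 µg/L.

23.1 µg/L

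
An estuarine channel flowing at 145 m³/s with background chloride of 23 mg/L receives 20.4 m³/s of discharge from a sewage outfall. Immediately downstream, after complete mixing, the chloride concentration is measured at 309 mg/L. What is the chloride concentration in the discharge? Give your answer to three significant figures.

Mass balance: 145.0·23.00 + 20.40·Cₑ = 165.4·309.0
→ Cₑ = (165.4·309.0 − 145.0·23.00) / 20.40 = 2342 mg/L.

2340 mg/L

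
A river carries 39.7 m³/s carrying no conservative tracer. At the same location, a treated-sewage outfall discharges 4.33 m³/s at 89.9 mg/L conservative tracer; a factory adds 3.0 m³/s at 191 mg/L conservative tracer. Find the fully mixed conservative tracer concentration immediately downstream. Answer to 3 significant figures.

Mixed concentration C = ΣQC/ΣQ = (39.70·0 + 4.330·89.90 + 3.000·191.0) / 47.03 = 962.3/47.03 = 20.46 mg/L.

20.5 mg/L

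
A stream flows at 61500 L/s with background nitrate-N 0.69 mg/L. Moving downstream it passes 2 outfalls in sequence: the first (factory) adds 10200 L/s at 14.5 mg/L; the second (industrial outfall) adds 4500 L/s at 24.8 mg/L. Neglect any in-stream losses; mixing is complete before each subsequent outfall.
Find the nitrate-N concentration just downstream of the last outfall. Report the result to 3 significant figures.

After outfall 1: Q = 61500 + 10200 = 71700 L/s; C = (61500·0.6900 + 10200·14.50)/71700 = 2.655 mg/L.
After outfall 2: Q = 71700 + 4500 = 76200 L/s; C = (71700·2.655 + 4500·24.80)/76200 = 3.962 mg/L.

3.96 mg/L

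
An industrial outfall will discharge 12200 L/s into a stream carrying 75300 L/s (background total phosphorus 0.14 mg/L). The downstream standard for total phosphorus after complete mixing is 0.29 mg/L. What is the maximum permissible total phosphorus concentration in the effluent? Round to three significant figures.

At the limit, (Qr·Cr + Qe·Cₑ)/(Qr + Qe) = 0.29:
Cₑ = (87500·0.29 − 75300·0.1400) / 12200 = 1.216 mg/L.

1.22 mg/L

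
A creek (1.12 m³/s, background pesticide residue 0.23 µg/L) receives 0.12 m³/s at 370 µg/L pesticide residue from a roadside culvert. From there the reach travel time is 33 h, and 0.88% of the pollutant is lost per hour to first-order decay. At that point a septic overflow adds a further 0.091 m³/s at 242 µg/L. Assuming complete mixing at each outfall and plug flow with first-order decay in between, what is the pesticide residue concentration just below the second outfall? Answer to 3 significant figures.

Mass balance: C = (1.120·0.2300 + 0.1200·370.0) / 1.240 = 44.66/1.240 = 36.01 µg/L; combined flow 1.240 m³/s.
0.88%/h lost → k = −ln(1 − 0.0088) = 0.008839 h⁻¹.
Decay over the reach: 36.01·exp(−kt) = 36.01·0.7470 = 26.90 µg/L.
At the second outfall, C = (1.240·26.90 + 0.09100·242.0) / (1.240 + 0.09100) = 41.61 µg/L.

41.6 µg/L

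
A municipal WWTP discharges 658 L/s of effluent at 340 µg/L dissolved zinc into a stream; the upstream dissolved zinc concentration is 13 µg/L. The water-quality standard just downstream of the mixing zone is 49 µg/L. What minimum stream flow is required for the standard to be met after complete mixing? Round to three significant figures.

5320 L/s

Set C_mix = 49: (Q·13.00 + 658.0·340.0) / (Q + 658.0) = 49
→ Q = 658.0·(340.0 − 49)/(49 − 13.00) = 5319 L/s.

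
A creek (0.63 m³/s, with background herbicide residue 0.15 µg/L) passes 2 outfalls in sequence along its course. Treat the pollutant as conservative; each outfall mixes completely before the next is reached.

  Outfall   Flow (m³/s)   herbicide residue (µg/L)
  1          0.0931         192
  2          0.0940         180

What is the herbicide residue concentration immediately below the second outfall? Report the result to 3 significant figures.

42.7 µg/L

Below outfall 1: Q → 0.7231 m³/s, C = (0.6300·0.1500 + 0.09310·192.0)/0.7231 = 24.85 µg/L.
Below outfall 2: Q → 0.8171 m³/s, C = (0.7231·24.85 + 0.09400·180.0)/0.8171 = 42.70 µg/L.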